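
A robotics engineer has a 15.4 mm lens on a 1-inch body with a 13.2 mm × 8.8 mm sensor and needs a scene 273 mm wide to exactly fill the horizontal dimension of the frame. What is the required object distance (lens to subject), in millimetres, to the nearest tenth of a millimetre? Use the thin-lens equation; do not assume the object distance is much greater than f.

333.9 mm

Magnification m = w/W = dᵢ/dₒ; combined with 1/f = 1/dₒ + 1/dᵢ this gives dₒ = f·(1 + W/w).
dₒ = 15.4 mm × (1 + 273/13.2) = 15.4 × 21.6818 ≈ 333.900 mm.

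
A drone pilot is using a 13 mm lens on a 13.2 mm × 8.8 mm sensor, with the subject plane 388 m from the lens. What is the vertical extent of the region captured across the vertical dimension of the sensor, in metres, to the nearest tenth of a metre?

262.6 m

dₒ: 388 m = 388000 mm.
Similar triangles through the lens centre give W/dₒ = h/dᵢ; with 1/f = 1/dₒ + 1/dᵢ this gives W = h·(dₒ − f)/f.
W = 8.8 mm × (388000 − 13) / 13 = 8.8 × 29845.1538 ≈ 262637.354 mm = 262.637 m.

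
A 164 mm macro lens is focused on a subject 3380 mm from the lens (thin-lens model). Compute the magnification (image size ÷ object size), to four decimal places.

0.0510×

Thin lens: 1/f = 1/dₒ + 1/dᵢ → 1/dᵢ = 1/164 − 1/3380 = 0.0058017 mm⁻¹, so dᵢ ≈ 172.3632 mm.
Magnification m = dᵢ/dₒ = 172.3632/3380 ≈ 0.05100.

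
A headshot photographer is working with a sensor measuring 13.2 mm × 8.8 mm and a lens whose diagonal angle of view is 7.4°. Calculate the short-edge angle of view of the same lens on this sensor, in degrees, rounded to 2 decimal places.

4.11°

Sensor diagonal = √(13.2² + 8.8²) = √251.6800 ≈ 15.8644 mm.
From the diagonal AOV: f = 15.8644 / (2·tan(3.7°)) = 15.8644 / 0.12933 ≈ 122.6623 mm.
Short-edge AOV = 2·arctan(8.8 / (2 × 122.6623)) = 2·arctan(0.03587) ≈ 4.1087°.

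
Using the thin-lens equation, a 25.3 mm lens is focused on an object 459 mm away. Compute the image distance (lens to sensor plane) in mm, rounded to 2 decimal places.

1/dᵢ = 1/f − 1/dₒ = 1/25.3 − 1/459 = 0.0373470 mm⁻¹.
dᵢ = 1/0.0373470 ≈ 26.7759 mm.

26.78 mm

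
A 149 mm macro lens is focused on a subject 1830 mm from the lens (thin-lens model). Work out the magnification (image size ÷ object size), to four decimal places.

0.0886×

Thin lens: 1/f = 1/dₒ + 1/dᵢ → 1/dᵢ = 1/149 − 1/1830 = 0.0061650 mm⁻¹, so dᵢ ≈ 162.2070 mm.
Magnification m = dᵢ/dₒ = 162.2070/1830 ≈ 0.08864.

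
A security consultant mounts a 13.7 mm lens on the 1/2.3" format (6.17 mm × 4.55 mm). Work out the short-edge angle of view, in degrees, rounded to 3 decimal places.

Angle of view α = 2·arctan(h/2f) with h = 4.55 mm and f = 13.7 mm.
h/2f = 0.16606; arctan(0.16606) ≈ 9.4284°, so α ≈ 18.8568°.

18.857°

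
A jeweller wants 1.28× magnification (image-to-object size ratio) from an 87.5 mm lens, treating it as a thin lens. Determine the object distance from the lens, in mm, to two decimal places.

155.86 mm

With m = dᵢ/dₒ and 1/f = 1/dₒ + 1/dᵢ, substituting dᵢ = m·dₒ gives 1/f = (1 + 1/m)/dₒ, hence dₒ = f·(1 + 1/m).
dₒ = 87.5 × (1 + 1/1.28) = 87.5 × 1.78125 ≈ 155.859 mm.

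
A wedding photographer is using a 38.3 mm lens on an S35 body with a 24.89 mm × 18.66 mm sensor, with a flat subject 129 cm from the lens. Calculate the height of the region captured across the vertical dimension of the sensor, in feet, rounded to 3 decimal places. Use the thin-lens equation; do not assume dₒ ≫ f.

dₒ: 129 cm = 1290 mm.
Similar triangles through the lens centre give W/dₒ = h/dᵢ; with 1/f = 1/dₒ + 1/dᵢ this gives W = h·(dₒ − f)/f.
W = 18.66 mm × (1290 − 38.3) / 38.3 = 18.66 × 32.6815 ≈ 609.836 mm = 609.836/304.8 ft = 2.00077 ft.

2.001 ft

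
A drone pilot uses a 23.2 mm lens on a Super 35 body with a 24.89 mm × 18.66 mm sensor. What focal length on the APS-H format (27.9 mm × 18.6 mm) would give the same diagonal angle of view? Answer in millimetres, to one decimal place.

Sensor diagonal = √(24.89² + 18.66²) = √967.7077 ≈ 31.1080 mm.
Sensor diagonal = √(27.9² + 18.6²) = √1124.3700 ≈ 33.5316 mm.
Equal angle of view means equal diagonal/f ratio, so f₂ = f₁ · (diagonal₂/diagonal₁) = 23.2 × 33.5316/31.1080.
f₂ = 23.2 × 1.07791 ≈ 25.008 mm.

25.0 mm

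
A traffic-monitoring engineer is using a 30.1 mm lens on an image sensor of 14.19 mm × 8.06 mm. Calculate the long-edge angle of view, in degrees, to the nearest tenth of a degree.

Angle of view α = 2·arctan(w/2f) with w = 14.19 mm and f = 30.1 mm.
w/2f = 0.23571; arctan(0.23571) ≈ 13.2633°, so α ≈ 26.5267°.

26.5°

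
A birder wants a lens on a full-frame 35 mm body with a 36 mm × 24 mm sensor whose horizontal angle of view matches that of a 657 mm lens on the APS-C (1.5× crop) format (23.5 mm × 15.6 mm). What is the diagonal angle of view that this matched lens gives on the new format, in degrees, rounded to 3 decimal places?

Equal horizontal AOV ⇒ f₂ = f₁ · 36/23.5 = 657 × 1.53191 ≈ 1006.4681 mm.
Sensor diagonal = √(36² + 24²) = √1872.0000 ≈ 43.2666 mm.
Diagonal AOV on the new format = 2·arctan(43.2666 / (2 × 1006.4681)) = 2·arctan(0.02149) ≈ 2.4627°.

2.463°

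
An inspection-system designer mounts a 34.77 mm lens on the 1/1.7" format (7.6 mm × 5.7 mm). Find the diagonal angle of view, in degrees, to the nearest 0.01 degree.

Sensor diagonal = √(7.6² + 5.7²) = √90.2500 ≈ 9.5000 mm.
Angle of view α = 2·arctan(d/2f) with d = 9.5000 mm and f = 34.77 mm.
d/2f = 0.13661; arctan(0.13661) ≈ 7.7791°, so α ≈ 15.5583°.

15.56°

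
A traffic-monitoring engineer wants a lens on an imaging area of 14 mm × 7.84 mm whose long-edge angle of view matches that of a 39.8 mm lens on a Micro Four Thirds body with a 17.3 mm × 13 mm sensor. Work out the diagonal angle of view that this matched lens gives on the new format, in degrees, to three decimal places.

27.975°

Equal long-edge AOV ⇒ f₂ = f₁ · 14/17.3 = 39.8 × 0.80925 ≈ 32.2081 mm.
Sensor diagonal = √(14² + 7.84²) = √257.4656 ≈ 16.0457 mm.
Diagonal AOV on the new format = 2·arctan(16.0457 / (2 × 32.2081)) = 2·arctan(0.24909) ≈ 27.9748°.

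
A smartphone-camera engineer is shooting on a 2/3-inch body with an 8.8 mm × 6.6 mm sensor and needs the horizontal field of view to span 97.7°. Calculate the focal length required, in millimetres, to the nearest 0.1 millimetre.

3.8 mm

From α = 2·arctan(w/2f) we get f = w / (2·tan(α/2)).
With w = 8.8 mm and α/2 = 48.85°, tan(α/2) ≈ 1.14430, so f ≈ 8.8 / 2.28861 ≈ 3.8451 mm.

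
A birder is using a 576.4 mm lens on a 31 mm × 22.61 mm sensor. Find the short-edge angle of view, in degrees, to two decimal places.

2.25°

Angle of view α = 2·arctan(h/2f) with h = 22.61 mm and f = 576.4 mm.
h/2f = 0.01961; arctan(0.01961) ≈ 1.1236°, so α ≈ 2.2472°.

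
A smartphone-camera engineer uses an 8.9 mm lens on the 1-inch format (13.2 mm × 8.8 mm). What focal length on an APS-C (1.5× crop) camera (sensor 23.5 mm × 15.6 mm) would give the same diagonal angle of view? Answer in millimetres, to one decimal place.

Sensor diagonal = √(13.2² + 8.8²) = √251.6800 ≈ 15.8644 mm.
Sensor diagonal = √(23.5² + 15.6²) = √795.6100 ≈ 28.2066 mm.
Equal angle of view means equal diagonal/f ratio, so f₂ = f₁ · (diagonal₂/diagonal₁) = 8.9 × 28.2066/15.8644.
f₂ = 8.9 × 1.77798 ≈ 15.824 mm.

15.8 mm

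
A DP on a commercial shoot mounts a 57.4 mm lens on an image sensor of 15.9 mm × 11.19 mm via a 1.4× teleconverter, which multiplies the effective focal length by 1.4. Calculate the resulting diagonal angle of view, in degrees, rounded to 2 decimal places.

Effective focal length f = 57.4 × 1.4 = 80.36 mm.
Sensor diagonal = √(15.9² + 11.19²) = √378.0261 ≈ 19.4429 mm.
α = 2·arctan(19.443 / (2 × 80.36)) = 2·arctan(0.12097) ≈ 13.7955°.

13.80°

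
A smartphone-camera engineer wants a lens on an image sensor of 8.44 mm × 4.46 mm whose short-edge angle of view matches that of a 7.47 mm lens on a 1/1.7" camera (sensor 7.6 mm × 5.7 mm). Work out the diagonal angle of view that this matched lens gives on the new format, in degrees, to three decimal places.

Equal short-edge AOV ⇒ f₂ = f₁ · 4.46/5.7 = 7.47 × 0.78246 ≈ 5.8449 mm.
Sensor diagonal = √(8.44² + 4.46²) = √91.1252 ≈ 9.5460 mm.
Diagonal AOV on the new format = 2·arctan(9.5460 / (2 × 5.8449)) = 2·arctan(0.81660) ≈ 78.4701°.

78.470°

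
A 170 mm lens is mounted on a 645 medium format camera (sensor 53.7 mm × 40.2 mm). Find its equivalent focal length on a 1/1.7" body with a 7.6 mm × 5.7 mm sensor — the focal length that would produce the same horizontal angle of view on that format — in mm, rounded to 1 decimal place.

Equal angle of view means equal width/f ratio, so f₂ = f₁ · (width₂/width₁) = 170 × 7.6/53.7.
f₂ = 170 × 0.14153 ≈ 24.060 mm.

24.1 mm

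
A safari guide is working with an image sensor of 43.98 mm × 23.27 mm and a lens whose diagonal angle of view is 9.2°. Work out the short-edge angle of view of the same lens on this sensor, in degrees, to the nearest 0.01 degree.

4.31°

Sensor diagonal = √(43.98² + 23.27²) = √2475.7333 ≈ 49.7567 mm.
From the diagonal AOV: f = 49.7567 / (2·tan(4.6°)) = 49.7567 / 0.16092 ≈ 309.2091 mm.
Short-edge AOV = 2·arctan(23.27 / (2 × 309.2091)) = 2·arctan(0.03763) ≈ 4.3098°.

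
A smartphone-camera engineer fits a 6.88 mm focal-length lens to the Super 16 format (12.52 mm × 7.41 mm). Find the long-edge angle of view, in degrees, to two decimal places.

84.60°

Angle of view α = 2·arctan(w/2f) with w = 12.52 mm and f = 6.88 mm.
w/2f = 0.90988; arctan(0.90988) ≈ 42.2985°, so α ≈ 84.5971°.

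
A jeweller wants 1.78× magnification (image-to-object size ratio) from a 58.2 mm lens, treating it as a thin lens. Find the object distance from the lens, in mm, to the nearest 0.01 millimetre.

With m = dᵢ/dₒ and 1/f = 1/dₒ + 1/dᵢ, substituting dᵢ = m·dₒ gives 1/f = (1 + 1/m)/dₒ, hence dₒ = f·(1 + 1/m).
dₒ = 58.2 × (1 + 1/1.78) = 58.2 × 1.56180 ≈ 90.897 mm.

90.90 mm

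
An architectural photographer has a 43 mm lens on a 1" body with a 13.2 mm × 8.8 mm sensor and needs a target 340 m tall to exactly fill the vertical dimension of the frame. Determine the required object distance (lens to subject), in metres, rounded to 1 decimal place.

W: 340 m = 340000 mm.
Magnification m = h/W = dᵢ/dₒ; combined with 1/f = 1/dₒ + 1/dᵢ this gives dₒ = f·(1 + W/h).
dₒ = 43 mm × (1 + 340000/8.8) = 43 × 38637.3636 ≈ 1661406.636 mm = 1661.41 m.

1661.4 m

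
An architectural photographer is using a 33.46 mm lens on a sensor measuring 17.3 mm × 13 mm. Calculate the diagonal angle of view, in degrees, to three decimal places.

35.839°

Sensor diagonal = √(17.3² + 13²) = √468.2900 ≈ 21.6400 mm.
Angle of view α = 2·arctan(d/2f) with d = 21.6400 mm and f = 33.46 mm.
d/2f = 0.32337; arctan(0.32337) ≈ 17.9197°, so α ≈ 35.8394°.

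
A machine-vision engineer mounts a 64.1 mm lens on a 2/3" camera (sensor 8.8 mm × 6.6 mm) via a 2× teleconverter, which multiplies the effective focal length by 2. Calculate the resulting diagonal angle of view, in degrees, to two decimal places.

Effective focal length f = 64.1 × 2 = 128.2 mm.
Sensor diagonal = √(8.8² + 6.6²) = √121.0000 ≈ 11.0000 mm.
α = 2·arctan(11.000 / (2 × 128.2)) = 2·arctan(0.04290) ≈ 4.9132°.

4.91°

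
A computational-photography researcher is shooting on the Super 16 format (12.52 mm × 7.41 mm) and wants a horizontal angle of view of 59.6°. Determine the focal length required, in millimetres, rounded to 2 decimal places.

From α = 2·arctan(w/2f) we get f = w / (2·tan(α/2)).
With w = 12.52 mm and α/2 = 29.8°, tan(α/2) ≈ 0.57271, so f ≈ 12.52 / 1.14541 ≈ 10.9306 mm.

10.93 mm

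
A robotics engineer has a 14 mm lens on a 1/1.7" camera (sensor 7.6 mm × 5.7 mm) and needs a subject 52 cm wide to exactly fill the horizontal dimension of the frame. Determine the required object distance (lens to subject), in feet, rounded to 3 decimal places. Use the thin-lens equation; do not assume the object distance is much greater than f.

W: 52 cm = 520 mm.
Magnification m = w/W = dᵢ/dₒ; combined with 1/f = 1/dₒ + 1/dᵢ this gives dₒ = f·(1 + W/w).
dₒ = 14 mm × (1 + 520/7.6) = 14 × 69.4211 ≈ 971.895 mm = 971.895/304.8 ft = 3.18863 ft.

3.189 ft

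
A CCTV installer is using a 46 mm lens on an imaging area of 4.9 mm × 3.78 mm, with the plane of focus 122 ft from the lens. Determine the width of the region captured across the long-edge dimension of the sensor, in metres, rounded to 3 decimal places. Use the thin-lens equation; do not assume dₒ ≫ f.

dₒ: 122 ft × 304.8 mm/ft = 37185.60 mm.
Similar triangles through the lens centre give W/dₒ = w/dᵢ; with 1/f = 1/dₒ + 1/dᵢ this gives W = w·(dₒ − f)/f.
W = 4.9 mm × (37185.6 − 46) / 46 = 4.9 × 807.3826 ≈ 3956.175 mm = 3.95617 m.

3.956 m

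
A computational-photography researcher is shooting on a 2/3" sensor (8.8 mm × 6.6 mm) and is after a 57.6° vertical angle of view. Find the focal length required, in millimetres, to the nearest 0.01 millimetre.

From α = 2·arctan(h/2f) we get f = h / (2·tan(α/2)).
With h = 6.6 mm and α/2 = 28.8°, tan(α/2) ≈ 0.54975, so f ≈ 6.6 / 1.09951 ≈ 6.0027 mm.

6.00 mm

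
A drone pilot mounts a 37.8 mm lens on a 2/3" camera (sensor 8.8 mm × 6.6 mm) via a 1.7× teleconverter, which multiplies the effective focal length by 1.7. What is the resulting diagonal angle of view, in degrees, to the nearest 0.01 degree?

9.78°

Effective focal length f = 37.8 × 1.7 = 64.26 mm.
Sensor diagonal = √(8.8² + 6.6²) = √121.0000 ≈ 11.0000 mm.
α = 2·arctan(11.000 / (2 × 64.26)) = 2·arctan(0.08559) ≈ 9.7840°.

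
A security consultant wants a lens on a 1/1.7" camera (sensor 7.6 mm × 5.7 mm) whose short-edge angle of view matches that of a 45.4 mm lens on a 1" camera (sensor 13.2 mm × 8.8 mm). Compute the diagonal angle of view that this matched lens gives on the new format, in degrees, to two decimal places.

Equal short-edge AOV ⇒ f₂ = f₁ · 5.7/8.8 = 45.4 × 0.64773 ≈ 29.4068 mm.
Sensor diagonal = √(7.6² + 5.7²) = √90.2500 ≈ 9.5000 mm.
Diagonal AOV on the new format = 2·arctan(9.5000 / (2 × 29.4068)) = 2·arctan(0.16153) ≈ 18.3511°.

18.35°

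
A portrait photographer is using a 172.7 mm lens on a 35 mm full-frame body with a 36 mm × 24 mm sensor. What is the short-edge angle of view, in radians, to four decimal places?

Angle of view α = 2·arctan(h/2f) with h = 24 mm and f = 172.7 mm.
h/2f = 0.06948; arctan(0.06948) ≈ 0.0694 rad, so α ≈ 0.1387 rad.

0.1387 rad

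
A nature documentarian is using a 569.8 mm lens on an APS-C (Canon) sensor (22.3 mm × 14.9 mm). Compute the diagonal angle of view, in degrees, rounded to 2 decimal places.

Sensor diagonal = √(22.3² + 14.9²) = √719.3000 ≈ 26.8198 mm.
Angle of view α = 2·arctan(d/2f) with d = 26.8198 mm and f = 569.8 mm.
d/2f = 0.02353; arctan(0.02353) ≈ 1.3482°, so α ≈ 2.6963°.

2.70°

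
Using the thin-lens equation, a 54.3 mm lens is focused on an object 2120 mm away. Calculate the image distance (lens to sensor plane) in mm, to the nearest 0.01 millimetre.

55.73 mm

1/dᵢ = 1/f − 1/dₒ = 1/54.3 − 1/2120 = 0.0179445 mm⁻¹.
dᵢ = 1/0.0179445 ≈ 55.7274 mm.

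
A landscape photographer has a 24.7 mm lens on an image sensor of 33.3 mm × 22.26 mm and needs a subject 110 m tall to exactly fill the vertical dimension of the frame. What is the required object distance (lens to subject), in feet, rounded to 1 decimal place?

400.5 ft

W: 110 m = 110000 mm.
Magnification m = h/W = dᵢ/dₒ; combined with 1/f = 1/dₒ + 1/dᵢ this gives dₒ = f·(1 + W/h).
dₒ = 24.7 mm × (1 + 110000/22.26) = 24.7 × 4942.5993 ≈ 122082.202 mm = 122082.202/304.8 ft = 400.532 ft.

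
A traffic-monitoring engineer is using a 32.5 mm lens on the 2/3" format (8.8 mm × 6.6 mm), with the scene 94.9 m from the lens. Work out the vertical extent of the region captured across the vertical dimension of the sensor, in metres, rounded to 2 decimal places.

19.27 m

dₒ: 94.9 m = 94900 mm.
Similar triangles through the lens centre give W/dₒ = h/dᵢ; with 1/f = 1/dₒ + 1/dᵢ this gives W = h·(dₒ − f)/f.
W = 6.6 mm × (94900 − 32.5) / 32.5 = 6.6 × 2919.0000 ≈ 19265.400 mm = 19.2654 m.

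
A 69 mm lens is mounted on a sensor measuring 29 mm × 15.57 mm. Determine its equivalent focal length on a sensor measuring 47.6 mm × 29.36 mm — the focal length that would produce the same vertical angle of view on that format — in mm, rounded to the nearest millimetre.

Equal angle of view means equal height/f ratio, so f₂ = f₁ · (height₂/height₁) = 69 × 29.36/15.57.
f₂ = 69 × 1.88568 ≈ 130.112 mm.

130 mm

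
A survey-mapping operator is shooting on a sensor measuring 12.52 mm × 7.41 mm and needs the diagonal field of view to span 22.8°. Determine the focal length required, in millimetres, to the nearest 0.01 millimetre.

36.08 mm

Sensor diagonal = √(12.52² + 7.41²) = √211.6585 ≈ 14.5485 mm.
From α = 2·arctan(d/2f) we get f = d / (2·tan(α/2)).
With d = 14.5485 mm and α/2 = 11.4°, tan(α/2) ≈ 0.20164, so f ≈ 14.5485 / 0.40327 ≈ 36.0762 mm.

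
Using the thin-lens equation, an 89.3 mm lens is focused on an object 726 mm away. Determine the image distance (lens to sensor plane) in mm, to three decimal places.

101.825 mm

1/dᵢ = 1/f − 1/dₒ = 1/89.3 − 1/726 = 0.0098208 mm⁻¹.
dᵢ = 1/0.0098208 ≈ 101.8247 mm.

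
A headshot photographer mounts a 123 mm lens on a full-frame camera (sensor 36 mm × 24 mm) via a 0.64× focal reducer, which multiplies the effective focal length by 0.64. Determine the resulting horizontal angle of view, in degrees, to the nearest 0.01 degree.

Effective focal length f = 123 × 0.64 = 78.72 mm.
α = 2·arctan(36 / (2 × 78.72)) = 2·arctan(0.22866) ≈ 25.7595°.

25.76°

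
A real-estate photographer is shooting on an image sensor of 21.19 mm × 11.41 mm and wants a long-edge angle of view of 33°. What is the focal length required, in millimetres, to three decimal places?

35.768 mm

From α = 2·arctan(w/2f) we get f = w / (2·tan(α/2)).
With w = 21.19 mm and α/2 = 16.5°, tan(α/2) ≈ 0.29621, so f ≈ 21.19 / 0.59243 ≈ 35.7681 mm.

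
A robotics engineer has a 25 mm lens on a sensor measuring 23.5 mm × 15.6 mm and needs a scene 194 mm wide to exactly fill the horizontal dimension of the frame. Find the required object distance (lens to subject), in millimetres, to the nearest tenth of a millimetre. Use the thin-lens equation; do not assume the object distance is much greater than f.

Magnification m = w/W = dᵢ/dₒ; combined with 1/f = 1/dₒ + 1/dᵢ this gives dₒ = f·(1 + W/w).
dₒ = 25 mm × (1 + 194/23.5) = 25 × 9.2553 ≈ 231.383 mm.

231.4 mm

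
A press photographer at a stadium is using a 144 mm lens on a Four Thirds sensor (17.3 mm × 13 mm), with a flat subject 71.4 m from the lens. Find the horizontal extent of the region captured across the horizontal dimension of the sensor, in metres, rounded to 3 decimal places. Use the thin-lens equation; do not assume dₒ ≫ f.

8.561 m

dₒ: 71.4 m = 71400 mm.
Similar triangles through the lens centre give W/dₒ = w/dᵢ; with 1/f = 1/dₒ + 1/dᵢ this gives W = w·(dₒ − f)/f.
W = 17.3 mm × (71400 − 144) / 144 = 17.3 × 494.8333 ≈ 8560.617 mm = 8.56062 m.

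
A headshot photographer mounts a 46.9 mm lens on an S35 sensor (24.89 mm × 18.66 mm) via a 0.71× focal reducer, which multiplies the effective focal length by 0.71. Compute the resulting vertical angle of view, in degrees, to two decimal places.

31.30°

Effective focal length f = 46.9 × 0.71 = 33.299 mm.
α = 2·arctan(18.66 / (2 × 33.299)) = 2·arctan(0.28019) ≈ 31.3045°.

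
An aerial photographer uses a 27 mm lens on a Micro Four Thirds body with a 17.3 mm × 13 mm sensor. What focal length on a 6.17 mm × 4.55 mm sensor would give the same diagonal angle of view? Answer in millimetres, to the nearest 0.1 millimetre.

9.6 mm

Sensor diagonal = √(17.3² + 13²) = √468.2900 ≈ 21.6400 mm.
Sensor diagonal = √(6.17² + 4.55²) = √58.7714 ≈ 7.6663 mm.
Equal angle of view means equal diagonal/f ratio, so f₂ = f₁ · (diagonal₂/diagonal₁) = 27 × 7.6663/21.6400.
f₂ = 27 × 0.35426 ≈ 9.565 mm.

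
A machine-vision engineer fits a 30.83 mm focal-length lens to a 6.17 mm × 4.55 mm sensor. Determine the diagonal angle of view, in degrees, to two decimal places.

Sensor diagonal = √(6.17² + 4.55²) = √58.7714 ≈ 7.6663 mm.
Angle of view α = 2·arctan(d/2f) with d = 7.6663 mm and f = 30.83 mm.
d/2f = 0.12433; arctan(0.12433) ≈ 7.0873°, so α ≈ 14.1745°.

14.17°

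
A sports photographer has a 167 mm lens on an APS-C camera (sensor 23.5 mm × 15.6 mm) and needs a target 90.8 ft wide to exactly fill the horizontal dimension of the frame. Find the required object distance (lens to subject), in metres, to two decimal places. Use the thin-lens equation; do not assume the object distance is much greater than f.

W: 90.8 ft × 304.8 mm/ft = 27675.84 mm.
Magnification m = w/W = dᵢ/dₒ; combined with 1/f = 1/dₒ + 1/dᵢ this gives dₒ = f·(1 + W/w).
dₒ = 167 mm × (1 + 27675.8/23.5) = 167 × 1178.6953 ≈ 196842.112 mm = 196.842 m.

196.84 m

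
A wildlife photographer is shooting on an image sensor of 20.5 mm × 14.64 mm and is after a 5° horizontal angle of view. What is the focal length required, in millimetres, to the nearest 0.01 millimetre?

From α = 2·arctan(w/2f) we get f = w / (2·tan(α/2)).
With w = 20.5 mm and α/2 = 2.5°, tan(α/2) ≈ 0.04366, so f ≈ 20.5 / 0.08732 ≈ 234.7636 mm.

234.76 mm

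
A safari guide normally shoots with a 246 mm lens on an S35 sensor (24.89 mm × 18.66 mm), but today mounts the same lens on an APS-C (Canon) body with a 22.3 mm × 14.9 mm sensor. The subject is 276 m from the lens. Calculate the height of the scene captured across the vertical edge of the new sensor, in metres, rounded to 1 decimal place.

The focal length stays 246 mm; the relevant sensor dimension is now h = 14.9 mm. Object distance dₒ = 276 m = 276000 mm.
Thin-lens field height W = h·(dₒ − f)/f = 14.9 × (276000 − 246)/246 ≈ 16702.173 mm = 16.7022 m.

16.7 m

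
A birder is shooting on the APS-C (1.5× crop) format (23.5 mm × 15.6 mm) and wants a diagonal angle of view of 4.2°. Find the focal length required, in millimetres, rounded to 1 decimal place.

Sensor diagonal = √(23.5² + 15.6²) = √795.6100 ≈ 28.2066 mm.
From α = 2·arctan(d/2f) we get f = d / (2·tan(α/2)).
With d = 28.2066 mm and α/2 = 2.1°, tan(α/2) ≈ 0.03667, so f ≈ 28.2066 / 0.07334 ≈ 384.6174 mm.

384.6 mm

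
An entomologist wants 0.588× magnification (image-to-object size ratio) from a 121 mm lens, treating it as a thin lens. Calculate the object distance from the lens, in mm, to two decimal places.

326.78 mm

With m = dᵢ/dₒ and 1/f = 1/dₒ + 1/dᵢ, substituting dᵢ = m·dₒ gives 1/f = (1 + 1/m)/dₒ, hence dₒ = f·(1 + 1/m).
dₒ = 121 × (1 + 1/0.588) = 121 × 2.70068 ≈ 326.782 mm.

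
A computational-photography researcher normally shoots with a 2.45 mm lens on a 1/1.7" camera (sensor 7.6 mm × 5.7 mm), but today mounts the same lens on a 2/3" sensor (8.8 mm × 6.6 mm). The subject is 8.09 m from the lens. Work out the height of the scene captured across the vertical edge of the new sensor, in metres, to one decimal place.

The focal length stays 2.45 mm; the relevant sensor dimension is now h = 6.6 mm. Object distance dₒ = 8.09 m = 8090 mm.
Thin-lens field height W = h·(dₒ − f)/f = 6.6 × (8090 − 2.45)/2.45 ≈ 21786.869 mm = 21.7869 m.

21.8 m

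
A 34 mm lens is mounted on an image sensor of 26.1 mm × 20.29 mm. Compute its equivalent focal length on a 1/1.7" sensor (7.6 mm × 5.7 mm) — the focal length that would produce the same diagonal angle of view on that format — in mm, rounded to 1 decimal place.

9.8 mm

Sensor diagonal = √(26.1² + 20.29²) = √1092.8941 ≈ 33.0589 mm.
Sensor diagonal = √(7.6² + 5.7²) = √90.2500 ≈ 9.5000 mm.
Equal angle of view means equal diagonal/f ratio, so f₂ = f₁ · (diagonal₂/diagonal₁) = 34 × 9.5000/33.0589.
f₂ = 34 × 0.28737 ≈ 9.770 mm.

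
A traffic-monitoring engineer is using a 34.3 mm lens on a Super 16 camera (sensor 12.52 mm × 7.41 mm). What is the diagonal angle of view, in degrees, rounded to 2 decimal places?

Sensor diagonal = √(12.52² + 7.41²) = √211.6585 ≈ 14.5485 mm.
Angle of view α = 2·arctan(d/2f) with d = 14.5485 mm and f = 34.3 mm.
d/2f = 0.21208; arctan(0.21208) ≈ 11.9737°, so α ≈ 23.9474°.

23.95°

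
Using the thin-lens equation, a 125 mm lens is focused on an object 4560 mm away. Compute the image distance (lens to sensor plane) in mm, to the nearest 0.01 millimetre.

128.52 mm

1/dᵢ = 1/f − 1/dₒ = 1/125 − 1/4560 = 0.0077807 mm⁻¹.
dᵢ = 1/0.0077807 ≈ 128.5231 mm.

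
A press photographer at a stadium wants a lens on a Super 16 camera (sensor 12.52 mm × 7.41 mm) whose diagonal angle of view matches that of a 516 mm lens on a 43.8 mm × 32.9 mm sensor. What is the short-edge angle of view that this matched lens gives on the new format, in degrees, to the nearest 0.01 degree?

3.10°

Sensor diagonal = √(43.8² + 32.9²) = √3000.8500 ≈ 54.7800 mm.
Sensor diagonal = √(12.52² + 7.41²) = √211.6585 ≈ 14.5485 mm.
Equal diagonal AOV ⇒ f₂ = f₁ · 14.5485/54.7800 = 516 × 0.26558 ≈ 137.0394 mm.
Short-edge AOV on the new format = 2·arctan(7.41 / (2 × 137.0394)) = 2·arctan(0.02704) ≈ 3.0973°.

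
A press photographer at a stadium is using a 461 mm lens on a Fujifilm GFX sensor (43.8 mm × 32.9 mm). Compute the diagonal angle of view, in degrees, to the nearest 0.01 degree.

Sensor diagonal = √(43.8² + 32.9²) = √3000.8500 ≈ 54.7800 mm.
Angle of view α = 2·arctan(d/2f) with d = 54.7800 mm and f = 461 mm.
d/2f = 0.05941; arctan(0.05941) ≈ 3.4002°, so α ≈ 6.8004°.

6.80°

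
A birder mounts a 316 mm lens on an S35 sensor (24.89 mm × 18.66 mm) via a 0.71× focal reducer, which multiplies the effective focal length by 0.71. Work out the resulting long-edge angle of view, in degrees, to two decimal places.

Effective focal length f = 316 × 0.71 = 224.36 mm.
α = 2·arctan(24.89 / (2 × 224.36)) = 2·arctan(0.05547) ≈ 6.3498°.

6.35°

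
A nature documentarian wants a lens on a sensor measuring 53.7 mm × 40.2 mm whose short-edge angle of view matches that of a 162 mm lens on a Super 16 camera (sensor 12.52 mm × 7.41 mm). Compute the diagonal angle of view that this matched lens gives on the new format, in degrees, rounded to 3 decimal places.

Equal short-edge AOV ⇒ f₂ = f₁ · 40.2/7.41 = 162 × 5.42510 ≈ 878.8664 mm.
Sensor diagonal = √(53.7² + 40.2²) = √4499.7300 ≈ 67.0800 mm.
Diagonal AOV on the new format = 2·arctan(67.0800 / (2 × 878.8664)) = 2·arctan(0.03816) ≈ 4.3710°.

4.371°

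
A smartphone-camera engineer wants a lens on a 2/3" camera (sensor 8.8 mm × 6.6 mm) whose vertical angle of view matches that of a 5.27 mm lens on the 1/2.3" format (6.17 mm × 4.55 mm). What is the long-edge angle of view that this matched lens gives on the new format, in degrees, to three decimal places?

Equal vertical AOV ⇒ f₂ = f₁ · 6.6/4.55 = 5.27 × 1.45055 ≈ 7.6444 mm.
Long-edge AOV on the new format = 2·arctan(8.8 / (2 × 7.6444)) = 2·arctan(0.57559) ≈ 59.8482°.

59.848°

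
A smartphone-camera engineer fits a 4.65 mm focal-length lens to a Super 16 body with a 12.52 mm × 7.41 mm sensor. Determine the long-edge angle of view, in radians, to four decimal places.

1.8638 rad

Angle of view α = 2·arctan(w/2f) with w = 12.52 mm and f = 4.65 mm.
w/2f = 1.34624; arctan(1.34624) ≈ 0.9319 rad, so α ≈ 1.8638 rad.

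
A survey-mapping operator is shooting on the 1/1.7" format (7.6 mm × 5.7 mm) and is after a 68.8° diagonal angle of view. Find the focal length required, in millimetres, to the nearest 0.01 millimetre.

6.94 mm

Sensor diagonal = √(7.6² + 5.7²) = √90.2500 ≈ 9.5000 mm.
From α = 2·arctan(d/2f) we get f = d / (2·tan(α/2)).
With d = 9.5000 mm and α/2 = 34.4°, tan(α/2) ≈ 0.68471, so f ≈ 9.5000 / 1.36943 ≈ 6.9372 mm.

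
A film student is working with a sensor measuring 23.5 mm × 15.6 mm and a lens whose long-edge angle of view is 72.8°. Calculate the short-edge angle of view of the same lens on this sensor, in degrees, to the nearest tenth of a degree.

52.2°

From the long-edge AOV: f = 23.5 / (2·tan(36.4°)) = 23.5 / 1.47453 ≈ 15.9373 mm.
Short-edge AOV = 2·arctan(15.6 / (2 × 15.9373)) = 2·arctan(0.48942) ≈ 52.1559°.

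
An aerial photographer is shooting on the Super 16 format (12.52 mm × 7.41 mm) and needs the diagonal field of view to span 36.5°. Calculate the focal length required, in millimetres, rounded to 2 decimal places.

Sensor diagonal = √(12.52² + 7.41²) = √211.6585 ≈ 14.5485 mm.
From α = 2·arctan(d/2f) we get f = d / (2·tan(α/2)).
With d = 14.5485 mm and α/2 = 18.25°, tan(α/2) ≈ 0.32975, so f ≈ 14.5485 / 0.65950 ≈ 22.0598 mm.

22.06 mm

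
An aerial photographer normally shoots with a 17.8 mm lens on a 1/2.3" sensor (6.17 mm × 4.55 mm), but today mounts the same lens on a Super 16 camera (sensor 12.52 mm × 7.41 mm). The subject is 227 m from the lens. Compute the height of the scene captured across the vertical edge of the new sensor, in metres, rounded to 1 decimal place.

94.5 m

The focal length stays 17.8 mm; the relevant sensor dimension is now h = 7.41 mm. Object distance dₒ = 227 m = 227000 mm.
Thin-lens field height W = h·(dₒ − f)/f = 7.41 × (227000 − 17.8)/17.8 ≈ 94490.905 mm = 94.4909 m.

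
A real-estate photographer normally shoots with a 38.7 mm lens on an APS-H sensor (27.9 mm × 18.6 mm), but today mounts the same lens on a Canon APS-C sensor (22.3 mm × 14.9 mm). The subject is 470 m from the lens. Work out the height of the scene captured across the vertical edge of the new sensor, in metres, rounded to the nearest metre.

181 m

The focal length stays 38.7 mm; the relevant sensor dimension is now h = 14.9 mm. Object distance dₒ = 470 m = 470000 mm.
Thin-lens field height W = h·(dₒ − f)/f = 14.9 × (470000 − 38.7)/38.7 ≈ 180941.172 mm = 180.941 m.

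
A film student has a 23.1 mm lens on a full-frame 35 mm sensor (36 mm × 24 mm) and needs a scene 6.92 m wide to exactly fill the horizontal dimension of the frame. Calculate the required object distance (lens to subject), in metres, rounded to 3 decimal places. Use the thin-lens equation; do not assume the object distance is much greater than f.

W: 6.92 m = 6920 mm.
Magnification m = w/W = dᵢ/dₒ; combined with 1/f = 1/dₒ + 1/dᵢ this gives dₒ = f·(1 + W/w).
dₒ = 23.1 mm × (1 + 6920/36) = 23.1 × 193.2222 ≈ 4463.433 mm = 4.46343 m.

4.463 m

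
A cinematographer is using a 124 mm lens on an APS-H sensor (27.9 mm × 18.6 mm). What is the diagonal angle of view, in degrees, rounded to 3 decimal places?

15.400°

Sensor diagonal = √(27.9² + 18.6²) = √1124.3700 ≈ 33.5316 mm.
Angle of view α = 2·arctan(d/2f) with d = 33.5316 mm and f = 124 mm.
d/2f = 0.13521; arctan(0.13521) ≈ 7.7002°, so α ≈ 15.4003°.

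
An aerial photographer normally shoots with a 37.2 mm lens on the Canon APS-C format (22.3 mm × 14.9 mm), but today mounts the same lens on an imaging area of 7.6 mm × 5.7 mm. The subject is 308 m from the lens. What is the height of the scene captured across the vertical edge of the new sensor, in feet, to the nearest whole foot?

The focal length stays 37.2 mm; the relevant sensor dimension is now h = 5.7 mm. Object distance dₒ = 308 m = 308000 mm.
Thin-lens field height W = h·(dₒ − f)/f = 5.7 × (308000 − 37.2)/37.2 ≈ 47187.848 mm = 47187.848/304.8 ft = 154.816 ft.

155 ft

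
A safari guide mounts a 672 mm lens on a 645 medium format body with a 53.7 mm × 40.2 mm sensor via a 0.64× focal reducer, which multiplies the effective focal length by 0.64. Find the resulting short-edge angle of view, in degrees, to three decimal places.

Effective focal length f = 672 × 0.64 = 430.08 mm.
α = 2·arctan(40.2 / (2 × 430.08)) = 2·arctan(0.04674) ≈ 5.3516°.

5.352°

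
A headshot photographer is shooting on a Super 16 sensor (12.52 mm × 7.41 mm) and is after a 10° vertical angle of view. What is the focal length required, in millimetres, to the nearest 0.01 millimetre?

From α = 2·arctan(h/2f) we get f = h / (2·tan(α/2)).
With h = 7.41 mm and α/2 = 5°, tan(α/2) ≈ 0.08749, so f ≈ 7.41 / 0.17498 ≈ 42.3483 mm.

42.35 mm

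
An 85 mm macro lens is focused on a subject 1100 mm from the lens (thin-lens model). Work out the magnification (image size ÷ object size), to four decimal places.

0.0837×

Thin lens: 1/f = 1/dₒ + 1/dᵢ → 1/dᵢ = 1/85 − 1/1100 = 0.0108556 mm⁻¹, so dᵢ ≈ 92.1182 mm.
Magnification m = dᵢ/dₒ = 92.1182/1100 ≈ 0.08374.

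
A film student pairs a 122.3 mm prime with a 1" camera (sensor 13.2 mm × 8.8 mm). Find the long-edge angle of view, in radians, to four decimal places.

0.1078 rad

Angle of view α = 2·arctan(w/2f) with w = 13.2 mm and f = 122.3 mm.
w/2f = 0.05397; arctan(0.05397) ≈ 0.0539 rad, so α ≈ 0.1078 rad.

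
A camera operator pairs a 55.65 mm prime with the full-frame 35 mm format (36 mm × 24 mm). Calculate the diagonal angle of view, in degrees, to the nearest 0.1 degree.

Sensor diagonal = √(36² + 24²) = √1872.0000 ≈ 43.2666 mm.
Angle of view α = 2·arctan(d/2f) with d = 43.2666 mm and f = 55.65 mm.
d/2f = 0.38874; arctan(0.38874) ≈ 21.2430°, so α ≈ 42.4861°.

42.5°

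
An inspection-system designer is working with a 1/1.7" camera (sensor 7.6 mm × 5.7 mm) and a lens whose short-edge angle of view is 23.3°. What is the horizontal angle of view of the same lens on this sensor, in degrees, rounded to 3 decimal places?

30.743°

From the short-edge AOV: f = 5.7 / (2·tan(11.65°)) = 5.7 / 0.41236 ≈ 13.8229 mm.
Horizontal AOV = 2·arctan(7.6 / (2 × 13.8229)) = 2·arctan(0.27491) ≈ 30.7426°.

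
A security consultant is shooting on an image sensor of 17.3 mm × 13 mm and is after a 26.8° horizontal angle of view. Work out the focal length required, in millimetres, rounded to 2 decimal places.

36.31 mm

From α = 2·arctan(w/2f) we get f = w / (2·tan(α/2)).
With w = 17.3 mm and α/2 = 13.4°, tan(α/2) ≈ 0.23823, so f ≈ 17.3 / 0.47647 ≈ 36.3089 mm.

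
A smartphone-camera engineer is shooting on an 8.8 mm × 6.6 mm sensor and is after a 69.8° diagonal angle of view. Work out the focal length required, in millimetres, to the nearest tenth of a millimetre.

7.9 mm

Sensor diagonal = √(8.8² + 6.6²) = √121.0000 ≈ 11.0000 mm.
From α = 2·arctan(d/2f) we get f = d / (2·tan(α/2)).
With d = 11.0000 mm and α/2 = 34.9°, tan(α/2) ≈ 0.69761, so f ≈ 11.0000 / 1.39522 ≈ 7.8841 mm.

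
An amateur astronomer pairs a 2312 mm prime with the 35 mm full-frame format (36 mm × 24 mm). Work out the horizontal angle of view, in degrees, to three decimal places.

0.892°

Angle of view α = 2·arctan(w/2f) with w = 36 mm and f = 2312 mm.
w/2f = 0.00779; arctan(0.00779) ≈ 0.4461°, so α ≈ 0.8921°.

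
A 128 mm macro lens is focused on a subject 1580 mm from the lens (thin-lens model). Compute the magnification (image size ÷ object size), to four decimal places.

Thin lens: 1/f = 1/dₒ + 1/dᵢ → 1/dᵢ = 1/128 − 1/1580 = 0.0071796 mm⁻¹, so dᵢ ≈ 139.2837 mm.
Magnification m = dᵢ/dₒ = 139.2837/1580 ≈ 0.08815.

0.0882×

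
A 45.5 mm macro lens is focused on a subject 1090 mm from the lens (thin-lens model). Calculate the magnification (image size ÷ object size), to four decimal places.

0.0436×

Thin lens: 1/f = 1/dₒ + 1/dᵢ → 1/dᵢ = 1/45.5 − 1/1090 = 0.0210606 mm⁻¹, so dᵢ ≈ 47.4820 mm.
Magnification m = dᵢ/dₒ = 47.4820/1090 ≈ 0.04356.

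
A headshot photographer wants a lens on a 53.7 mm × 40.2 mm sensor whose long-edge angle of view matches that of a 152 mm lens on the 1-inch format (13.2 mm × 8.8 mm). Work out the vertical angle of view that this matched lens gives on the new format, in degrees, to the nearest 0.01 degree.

3.72°

Equal long-edge AOV ⇒ f₂ = f₁ · 53.7/13.2 = 152 × 4.06818 ≈ 618.3636 mm.
Vertical AOV on the new format = 2·arctan(40.2 / (2 × 618.3636)) = 2·arctan(0.03251) ≈ 3.7235°.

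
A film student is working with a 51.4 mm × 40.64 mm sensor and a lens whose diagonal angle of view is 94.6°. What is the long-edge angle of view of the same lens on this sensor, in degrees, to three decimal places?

Sensor diagonal = √(51.4² + 40.64²) = √4293.5696 ≈ 65.5253 mm.
From the diagonal AOV: f = 65.5253 / (2·tan(47.3°)) = 65.5253 / 2.16738 ≈ 30.2325 mm.
Long-edge AOV = 2·arctan(51.4 / (2 × 30.2325)) = 2·arctan(0.85008) ≈ 80.7343°.

80.734°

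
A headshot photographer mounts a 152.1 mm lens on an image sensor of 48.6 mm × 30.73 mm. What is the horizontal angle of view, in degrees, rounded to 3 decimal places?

Angle of view α = 2·arctan(w/2f) with w = 48.6 mm and f = 152.1 mm.
w/2f = 0.15976; arctan(0.15976) ≈ 9.0771°, so α ≈ 18.1541°.

18.154°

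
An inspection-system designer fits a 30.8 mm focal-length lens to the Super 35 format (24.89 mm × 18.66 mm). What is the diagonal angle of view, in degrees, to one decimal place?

Sensor diagonal = √(24.89² + 18.66²) = √967.7077 ≈ 31.1080 mm.
Angle of view α = 2·arctan(d/2f) with d = 31.1080 mm and f = 30.8 mm.
d/2f = 0.50500; arctan(0.50500) ≈ 26.7938°, so α ≈ 53.5876°.

53.6°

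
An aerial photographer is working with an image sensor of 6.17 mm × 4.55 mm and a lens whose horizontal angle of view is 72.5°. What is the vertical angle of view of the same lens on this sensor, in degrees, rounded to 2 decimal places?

56.80°

From the horizontal AOV: f = 6.17 / (2·tan(36.25°)) = 6.17 / 1.46646 ≈ 4.2074 mm.
Vertical AOV = 2·arctan(4.55 / (2 × 4.2074)) = 2·arctan(0.54071) ≈ 56.8013°.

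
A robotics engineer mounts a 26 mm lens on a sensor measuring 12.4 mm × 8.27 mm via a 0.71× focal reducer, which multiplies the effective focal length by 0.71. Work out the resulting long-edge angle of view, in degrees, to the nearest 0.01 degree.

Effective focal length f = 26 × 0.71 = 18.46 mm.
α = 2·arctan(12.4 / (2 × 18.46)) = 2·arctan(0.33586) ≈ 37.1304°.

37.13°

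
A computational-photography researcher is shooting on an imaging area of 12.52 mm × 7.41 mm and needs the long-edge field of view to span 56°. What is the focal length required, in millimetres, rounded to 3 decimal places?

From α = 2·arctan(w/2f) we get f = w / (2·tan(α/2)).
With w = 12.52 mm and α/2 = 28°, tan(α/2) ≈ 0.53171, so f ≈ 12.52 / 1.06342 ≈ 11.7733 mm.

11.773 mm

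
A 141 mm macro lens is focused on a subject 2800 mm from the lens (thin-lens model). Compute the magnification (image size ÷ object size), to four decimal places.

Thin lens: 1/f = 1/dₒ + 1/dᵢ → 1/dᵢ = 1/141 − 1/2800 = 0.0067351 mm⁻¹, so dᵢ ≈ 148.4769 mm.
Magnification m = dᵢ/dₒ = 148.4769/2800 ≈ 0.05303.

0.0530×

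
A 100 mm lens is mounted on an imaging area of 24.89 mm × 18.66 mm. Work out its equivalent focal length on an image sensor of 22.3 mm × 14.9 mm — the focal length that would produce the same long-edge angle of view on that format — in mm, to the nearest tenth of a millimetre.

Equal angle of view means equal width/f ratio, so f₂ = f₁ · (width₂/width₁) = 100 × 22.3/24.89.
f₂ = 100 × 0.89594 ≈ 89.594 mm.

89.6 mm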